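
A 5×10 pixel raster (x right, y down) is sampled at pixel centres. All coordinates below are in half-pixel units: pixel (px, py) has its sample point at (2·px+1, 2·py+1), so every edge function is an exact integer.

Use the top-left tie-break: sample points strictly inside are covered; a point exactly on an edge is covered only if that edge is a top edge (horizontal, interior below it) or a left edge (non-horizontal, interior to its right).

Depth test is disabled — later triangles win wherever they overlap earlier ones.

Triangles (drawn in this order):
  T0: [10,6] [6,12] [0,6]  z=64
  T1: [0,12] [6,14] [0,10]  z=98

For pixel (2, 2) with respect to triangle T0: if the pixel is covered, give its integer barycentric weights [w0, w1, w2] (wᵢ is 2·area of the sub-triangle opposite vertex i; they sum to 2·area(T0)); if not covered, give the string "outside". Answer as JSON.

T0:
  2·area = 60
  edge (10, 6)→(6, 12): d=(-4,6) right/bottom  bias=-1
  edge (6, 12)→(0, 6): d=(-6,-6) top-left  bias=+0
  edge (0, 6)→(10, 6): d=(10,0) top-left  bias=+0
    (0,3)@(1, 7): e=[50,0,10] → #  [on edge]
    (1,3)@(3, 7): e=[38,12,10] → #
    (2,3)@(5, 7): e=[26,24,10] → #
    (3,3)@(7, 7): e=[14,36,10] → #
    (4,3)@(9, 7): e=[2,48,10] → #
    (0,4)@(1, 9): e=[42,-12,30] → ·
    (1,4)@(3, 9): e=[30,0,30] → #  [on edge]
    (4,4)@(9, 9): e=[-6,36,30] → ·
    (1,5)@(3, 11): e=[22,-12,50] → ·
    (2,5)@(5, 11): e=[10,0,50] → #  [on edge]
    (3,5)@(7, 11): e=[-2,12,50] → ·
    (2,6)@(5, 13): e=[2,-12,70] → ·
    (3,6)@(7, 13): e=[-10,0,70] → ·  [on edge]
    (4,7)@(9, 15): e=[-30,0,90] → ·  [on edge]
  covered (9 px):
    · · · · ·
    · · · · ·
    · · · · ·
    # # # # #
    · # # # ·
    · · # · ·
    · · · · ·
    · · · · ·
    · · · · ·
    · · · · ·
T1:
  2·area = 12  (B↔C swapped to make it positive)
  edge (0, 12)→(0, 10): d=(0,-2) top-left  bias=+0
  edge (0, 10)→(6, 14): d=(6,4) right/bottom  bias=-1
  edge (6, 14)→(0, 12): d=(-6,-2) top-left  bias=+0
    (0,5)@(1, 11): e=[2,2,8] → #
    (1,5)@(3, 11): e=[6,-6,12] → ·
    (0,6)@(1, 13): e=[2,14,-4] → ·
    (1,6)@(3, 13): e=[6,6,0] → #  [on edge]
    (2,6)@(5, 13): e=[10,-2,4] → ·
    (1,7)@(3, 15): e=[6,18,-12] → ·
    (4,7)@(9, 15): e=[18,-6,0] → ·  [on edge]
  covered (2 px):
    · · · · ·
    · · · · ·
    · · · · ·
    · · · · ·
    · · · · ·
    # · · · ·
    · # · · ·
    · · · · ·
    · · · · ·
    · · · · ·

Result: "outside"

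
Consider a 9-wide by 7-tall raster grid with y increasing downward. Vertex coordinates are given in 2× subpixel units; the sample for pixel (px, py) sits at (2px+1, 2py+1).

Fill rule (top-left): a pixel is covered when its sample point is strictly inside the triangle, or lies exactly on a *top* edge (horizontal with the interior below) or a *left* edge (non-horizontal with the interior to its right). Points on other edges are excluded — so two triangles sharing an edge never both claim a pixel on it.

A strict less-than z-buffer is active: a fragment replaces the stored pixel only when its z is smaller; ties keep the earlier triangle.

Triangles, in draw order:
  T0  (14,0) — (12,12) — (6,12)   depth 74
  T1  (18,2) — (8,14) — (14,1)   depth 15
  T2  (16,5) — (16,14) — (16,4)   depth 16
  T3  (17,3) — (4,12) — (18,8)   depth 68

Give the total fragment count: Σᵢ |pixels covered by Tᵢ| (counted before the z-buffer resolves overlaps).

T0:
  2·area = 72
  edge (14, 0)→(12, 12): d=(-2,12) right/bottom  bias=-1
  edge (12, 12)→(6, 12): d=(-6,0) right/bottom  bias=-1
  edge (6, 12)→(14, 0): d=(8,-12) top-left  bias=+0
    (6,1)@(13, 3): e=[6,54,12] → █
    (7,1)@(15, 3): e=[-18,54,36] → ·
    (5,2)@(11, 5): e=[26,42,4] → █
    (7,2)@(15, 5): e=[-22,42,52] → ·
    (5,3)@(11, 7): e=[22,30,20] → █
    (6,3)@(13, 7): e=[-2,30,44] → ·
    (4,4)@(9, 9): e=[42,18,12] → █
    (6,4)@(13, 9): e=[-6,18,60] → ·
    (3,5)@(7, 11): e=[62,6,4] → █
    (6,5)@(13, 11): e=[-10,6,76] → ·
    (3,6)@(7, 13): e=[58,-6,20] → ·
    (4,6)@(9, 13): e=[34,-6,44] → ·
  covered (9 px):
    · · · · · · · · ·
    · · · · · · █ · ·
    · · · · · █ █ · ·
    · · · · · █ · · ·
    · · · · █ █ · · ·
    · · · █ █ █ · · ·
    · · · · · · · · ·
T1:
  2·area = 58
  edge (18, 2)→(8, 14): d=(-10,12) right/bottom  bias=-1
  edge (8, 14)→(14, 1): d=(6,-13) top-left  bias=+0
  edge (14, 1)→(18, 2): d=(4,1) right/bottom  bias=-1
    (7,1)@(15, 3): e=[26,25,7] → █
    (8,1)@(17, 3): e=[2,51,5] → █
    (6,2)@(13, 5): e=[30,11,17] → █
    (8,2)@(17, 5): e=[-18,63,13] → ·
    (6,3)@(13, 7): e=[10,23,25] → █
    (7,3)@(15, 7): e=[-14,49,23] → ·
    (5,4)@(11, 9): e=[14,9,35] → █
    (6,4)@(13, 9): e=[-10,35,33] → ·
    (5,5)@(11, 11): e=[-6,21,43] → ·
  covered (6 px):
    · · · · · · · · ·
    · · · · · · · █ █
    · · · · · · █ █ ·
    · · · · · · █ · ·
    · · · · · █ · · ·
    · · · · · · · · ·
    · · · · · · · · ·
T2:
  degenerate (2·area = 0) — covers nothing
T3:
  2·area = 74  (B↔C swapped to make it positive)
  edge (17, 3)→(18, 8): d=(1,5) right/bottom  bias=-1
  edge (18, 8)→(4, 12): d=(-14,4) right/bottom  bias=-1
  edge (4, 12)→(17, 3): d=(13,-9) top-left  bias=+0
    (8,1)@(17, 3): e=[0,74,0] → ·  [on edge]
    (7,2)@(15, 5): e=[12,54,8] → █
    (8,2)@(17, 5): e=[2,46,26] → █
    (6,3)@(13, 7): e=[24,34,16] → █
    (4,4)@(9, 9): e=[46,22,6] → █
    (5,4)@(11, 9): e=[36,14,24] → █
    (7,4)@(15, 9): e=[16,-2,60] → ·
    (8,4)@(17, 9): e=[6,-10,78] → ·
    (3,5)@(7, 11): e=[58,2,14] → █
    (4,5)@(9, 11): e=[48,-6,32] → ·
    (5,5)@(11, 11): e=[38,-14,50] → ·
    (6,5)@(13, 11): e=[28,-22,68] → ·
  covered (9 px):
    · · · · · · · · ·
    · · · · · · · · ·
    · · · · · · · █ █
    · · · · · · █ █ █
    · · · · █ █ █ · ·
    · · · █ · · · · ·
    · · · · · · · · ·

Answer: 24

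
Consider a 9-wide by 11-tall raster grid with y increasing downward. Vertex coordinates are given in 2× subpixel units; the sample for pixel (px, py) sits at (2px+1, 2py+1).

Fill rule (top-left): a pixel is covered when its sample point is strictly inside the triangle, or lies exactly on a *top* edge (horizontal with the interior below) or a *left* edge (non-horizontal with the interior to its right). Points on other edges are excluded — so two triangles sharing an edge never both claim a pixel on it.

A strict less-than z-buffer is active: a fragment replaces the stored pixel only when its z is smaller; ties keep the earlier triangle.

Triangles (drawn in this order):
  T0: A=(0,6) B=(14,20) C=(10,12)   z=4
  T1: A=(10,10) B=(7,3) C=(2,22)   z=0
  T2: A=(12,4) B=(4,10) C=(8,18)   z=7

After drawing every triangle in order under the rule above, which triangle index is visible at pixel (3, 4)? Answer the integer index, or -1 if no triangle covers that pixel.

T0:
  2·area = 56  (B↔C swapped to make it positive)
  edge (0, 6)→(10, 12): d=(10,6) right/bottom  bias=-1
  edge (10, 12)→(14, 20): d=(4,8) right/bottom  bias=-1
  edge (14, 20)→(0, 6): d=(-14,-14) top-left  bias=+0
    (0,3)@(1, 7): e=[4,52,0] → X  [on edge]
    (1,3)@(3, 7): e=[-8,36,28] → .
    (0,4)@(1, 9): e=[24,60,-28] → .
    (1,4)@(3, 9): e=[12,44,0] → X  [on edge]
    (2,4)@(5, 9): e=[0,28,28] → .  [on edge]
    (1,5)@(3, 11): e=[32,52,-28] → .
    (2,5)@(5, 11): e=[20,36,0] → X  [on edge]
    (3,5)@(7, 11): e=[8,20,28] → X
    (4,5)@(9, 11): e=[-4,4,56] → .
    (2,6)@(5, 13): e=[40,44,-28] → .
    (3,6)@(7, 13): e=[28,28,0] → X  [on edge]
    (4,6)@(9, 13): e=[16,12,28] → X
    (4,7)@(9, 15): e=[36,20,0] → X  [on edge]
    (7,7)@(15, 15): e=[0,-28,84] → .  [on edge]
    (5,8)@(11, 17): e=[44,12,0] → X  [on edge]
    (6,9)@(13, 19): e=[52,4,0] → X  [on edge]
    (7,10)@(15, 21): e=[60,-4,0] → .  [on edge]
  covered (10 px):
    . . . . . . . . .
    . . . . . . . . .
    . . . . . . . . .
    X . . . . . . . .
    . X . . . . . . .
    . . X X . . . . .
    . . . X X . . . .
    . . . . X X . . .
    . . . . . X . . .
    . . . . . . X . .
    . . . . . . . . .
T1:
  2·area = 92  (B↔C swapped to make it positive)
  edge (10, 10)→(2, 22): d=(-8,12) right/bottom  bias=-1
  edge (2, 22)→(7, 3): d=(5,-19) top-left  bias=+0
  edge (7, 3)→(10, 10): d=(3,7) right/bottom  bias=-1
    (3,1)@(7, 3): e=[92,0,0] → .  [on edge]
    (3,2)@(7, 5): e=[76,10,6] → X
    (4,2)@(9, 5): e=[52,48,-8] → .
    (3,3)@(7, 7): e=[60,20,12] → X
    (4,3)@(9, 7): e=[36,58,-2] → .
    (3,4)@(7, 9): e=[44,30,18] → X
    (4,4)@(9, 9): e=[20,68,4] → X
    (5,4)@(11, 9): e=[-4,106,-10] → .
    (2,5)@(5, 11): e=[52,2,38] → X
    (5,5)@(11, 11): e=[-20,116,-4] → .
    (2,6)@(5, 13): e=[36,12,44] → X
    (4,6)@(9, 13): e=[-12,88,16] → .
    (6,8)@(13, 17): e=[-92,184,0] → .  [on edge]
  covered (12 px):
    . . . . . . . . .
    . . . . . . . . .
    . . . X . . . . .
    . . . X . . . . .
    . . . X X . . . .
    . . X X X . . . .
    . . X X . . . . .
    . . X . . . . . .
    . . X . . . . . .
    . X . . . . . . .
    . . . . . . . . .
T2:
  2·area = 88  (B↔C swapped to make it positive)
  edge (12, 4)→(8, 18): d=(-4,14) right/bottom  bias=-1
  edge (8, 18)→(4, 10): d=(-4,-8) top-left  bias=+0
  edge (4, 10)→(12, 4): d=(8,-6) top-left  bias=+0
    (5,2)@(11, 5): e=[10,76,2] → X
    (6,2)@(13, 5): e=[-18,92,14] → .
    (4,3)@(9, 7): e=[30,52,6] → X
    (6,3)@(13, 7): e=[-26,84,30] → .
    (3,4)@(7, 9): e=[50,28,10] → X
    (5,4)@(11, 9): e=[-6,60,34] → .
    (2,5)@(5, 11): e=[70,4,14] → X
    (5,5)@(11, 11): e=[-14,52,50] → .
    (2,6)@(5, 13): e=[62,-4,30] → .
    (3,6)@(7, 13): e=[34,12,42] → X
    (5,6)@(11, 13): e=[-22,44,66] → .
    (3,7)@(7, 15): e=[26,4,58] → X
  covered (11 px):
    . . . . . . . . .
    . . . . . . . . .
    . . . . . X . . .
    . . . . X X . . .
    . . . X X . . . .
    . . X X X . . . .
    . . . X X . . . .
    . . . X . . . . .
    . . . . . . . . .
    . . . . . . . . .
    . . . . . . . . .

Z-buffer (winner per pixel, '.' = empty):
  . . . . . . . . .
  . . . . . . . . .
  . . . 1 . 2 . . .
  0 . . 1 2 2 . . .
  . 0 . 1 1 . . . .
  . . 1 1 1 . . . .
  . . 1 1 0 . . . .
  . . 1 2 0 0 . . .
  . . 1 . . 0 . . .
  . 1 . . . . 0 . .
  . . . . . . . . .

Final: 1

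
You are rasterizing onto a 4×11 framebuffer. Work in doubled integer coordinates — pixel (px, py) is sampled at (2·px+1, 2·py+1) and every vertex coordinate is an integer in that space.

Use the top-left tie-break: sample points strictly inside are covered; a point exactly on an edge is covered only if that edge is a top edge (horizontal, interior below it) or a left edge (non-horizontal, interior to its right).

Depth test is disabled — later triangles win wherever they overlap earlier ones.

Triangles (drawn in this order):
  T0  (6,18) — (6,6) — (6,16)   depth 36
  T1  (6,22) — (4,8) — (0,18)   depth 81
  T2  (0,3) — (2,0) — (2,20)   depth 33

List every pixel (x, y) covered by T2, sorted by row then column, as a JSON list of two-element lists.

T0:
  degenerate (2·area = 0) — covers nothing
T1:
  2·area = 76  (B↔C swapped to make it positive)
  edge (6, 22)→(0, 18): d=(-6,-4) top-left  bias=+0
  edge (0, 18)→(4, 8): d=(4,-10) top-left  bias=+0
  edge (4, 8)→(6, 22): d=(2,14) right/bottom  bias=-1
    (1,0)@(3, 1): e=[114,-38,0] → ·  [on edge]
    (1,5)@(3, 11): e=[54,2,20] → █
    (2,5)@(5, 11): e=[62,22,-8] → ·
    (1,6)@(3, 13): e=[42,10,24] → █
    (2,6)@(5, 13): e=[50,30,-4] → ·
    (1,7)@(3, 15): e=[30,18,28] → █
    (2,7)@(5, 15): e=[38,38,0] → ·  [on edge]
    (0,8)@(1, 17): e=[10,6,60] → █
    (2,8)@(5, 17): e=[26,46,4] → █
    (3,8)@(7, 17): e=[34,66,-24] → ·
    (0,9)@(1, 19): e=[-2,14,64] → ·
    (1,9)@(3, 19): e=[6,34,36] → █
  covered (9 px):
    · · · ·
    · · · ·
    · · · ·
    · · · ·
    · · · ·
    · █ · ·
    · █ · ·
    · █ · ·
    █ █ █ ·
    · █ █ ·
    · · █ ·
T2:
  2·area = 40
  edge (0, 3)→(2, 0): d=(2,-3) top-left  bias=+0
  edge (2, 0)→(2, 20): d=(0,20) right/bottom  bias=-1
  edge (2, 20)→(0, 3): d=(-2,-17) top-left  bias=+0
    (0,1)@(1, 3): e=[3,20,17] → █
    (1,1)@(3, 3): e=[9,-20,51] → ·
    (0,2)@(1, 5): e=[7,20,13] → █
    (1,2)@(3, 5): e=[13,-20,47] → ·
    (0,3)@(1, 7): e=[11,20,9] → █
    (1,3)@(3, 7): e=[17,-20,43] → ·
    (0,4)@(1, 9): e=[15,20,5] → █
    (1,4)@(3, 9): e=[21,-20,39] → ·
    (0,5)@(1, 11): e=[19,20,1] → █
    (1,5)@(3, 11): e=[25,-20,35] → ·
    (0,6)@(1, 13): e=[23,20,-3] → ·
  covered (5 px):
    · · · ·
    █ · · ·
    █ · · ·
    █ · · ·
    █ · · ·
    █ · · ·
    · · · ·
    · · · ·
    · · · ·
    · · · ·
    · · · ·

Final: [[0,1],[0,2],[0,3],[0,4],[0,5]]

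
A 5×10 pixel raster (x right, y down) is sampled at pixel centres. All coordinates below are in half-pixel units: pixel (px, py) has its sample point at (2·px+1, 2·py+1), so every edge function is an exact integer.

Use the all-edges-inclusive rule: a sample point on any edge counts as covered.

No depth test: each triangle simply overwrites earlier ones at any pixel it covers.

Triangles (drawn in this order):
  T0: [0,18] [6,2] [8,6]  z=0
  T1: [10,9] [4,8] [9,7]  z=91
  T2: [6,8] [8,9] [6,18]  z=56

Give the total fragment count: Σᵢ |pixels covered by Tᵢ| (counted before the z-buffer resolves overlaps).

T0:
  2·area = 56
  edge (0, 18)→(6, 2): d=(6,-16) inclusive
  edge (6, 2)→(8, 6): d=(2,4) inclusive
  edge (8, 6)→(0, 18): d=(-8,12) inclusive
    (2,2)@(5, 5): e=[2,10,44] → #
    (3,2)@(7, 5): e=[34,2,20] → #
    (4,2)@(9, 5): e=[66,-6,-4] → ·
    (2,3)@(5, 7): e=[14,14,28] → #
    (4,3)@(9, 7): e=[78,-2,-20] → ·
    (2,4)@(5, 9): e=[26,18,12] → #
    (3,4)@(7, 9): e=[58,10,-12] → ·
    (1,5)@(3, 11): e=[6,30,20] → #
    (2,5)@(5, 11): e=[38,22,-4] → ·
    (1,6)@(3, 13): e=[18,34,4] → #
    (2,6)@(5, 13): e=[50,26,-20] → ·
    (1,7)@(3, 15): e=[30,38,-12] → ·
  covered (7 px):
    · · · · ·
    · · · · ·
    · · # # ·
    · · # # ·
    · · # · ·
    · # · · ·
    · # · · ·
    · · · · ·
    · · · · ·
    · · · · ·
T1:
  2·area = 11
  edge (10, 9)→(4, 8): d=(-6,-1) inclusive
  edge (4, 8)→(9, 7): d=(5,-1) inclusive
  edge (9, 7)→(10, 9): d=(1,2) inclusive
    (3,1)@(7, 3): e=[33,-22,0] → ·  [on edge]
    (4,3)@(9, 7): e=[11,0,0] → #  [on edge]
    (4,4)@(9, 9): e=[-1,10,2] → ·
  covered (1 px):
    · · · · ·
    · · · · ·
    · · · · ·
    · · · · #
    · · · · ·
    · · · · ·
    · · · · ·
    · · · · ·
    · · · · ·
    · · · · ·
T2:
  2·area = 20
  edge (6, 8)→(8, 9): d=(2,1) inclusive
  edge (8, 9)→(6, 18): d=(-2,9) inclusive
  edge (6, 18)→(6, 8): d=(0,-10) inclusive
    (3,4)@(7, 9): e=[1,9,10] → #
    (4,4)@(9, 9): e=[-1,-9,30] → ·
    (3,5)@(7, 11): e=[5,5,10] → #
    (4,5)@(9, 11): e=[3,-13,30] → ·
    (3,6)@(7, 13): e=[9,1,10] → #
    (4,6)@(9, 13): e=[7,-17,30] → ·
    (3,7)@(7, 15): e=[13,-3,10] → ·
  covered (3 px):
    · · · · ·
    · · · · ·
    · · · · ·
    · · · · ·
    · · · # ·
    · · · # ·
    · · · # ·
    · · · · ·
    · · · · ·
    · · · · ·

Result: 11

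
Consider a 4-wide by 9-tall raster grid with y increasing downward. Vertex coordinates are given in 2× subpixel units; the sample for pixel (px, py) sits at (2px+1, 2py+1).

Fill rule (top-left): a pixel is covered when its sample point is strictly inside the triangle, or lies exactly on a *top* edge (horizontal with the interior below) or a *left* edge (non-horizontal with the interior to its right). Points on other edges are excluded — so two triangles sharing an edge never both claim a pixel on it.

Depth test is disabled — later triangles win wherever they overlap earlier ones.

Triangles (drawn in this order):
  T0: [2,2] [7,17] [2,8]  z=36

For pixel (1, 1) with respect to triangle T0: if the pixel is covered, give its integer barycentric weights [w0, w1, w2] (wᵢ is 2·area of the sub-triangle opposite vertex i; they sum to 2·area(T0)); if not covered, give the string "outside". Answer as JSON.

T0:
  2·area = 30
  edge (2, 2)→(7, 17): d=(5,15) right/bottom  bias=-1
  edge (7, 17)→(2, 8): d=(-5,-9) top-left  bias=+0
  edge (2, 8)→(2, 2): d=(0,-6) top-left  bias=+0
    (1,2)@(3, 5): e=[0,24,6] → ·  [on edge]
    (1,3)@(3, 7): e=[10,14,6] → █
    (2,3)@(5, 7): e=[-20,32,18] → ·
    (1,4)@(3, 9): e=[20,4,6] → █
    (2,4)@(5, 9): e=[-10,22,18] → ·
    (1,5)@(3, 11): e=[30,-6,6] → ·
    (2,5)@(5, 11): e=[0,12,18] → ·  [on edge]
    (2,6)@(5, 13): e=[10,2,18] → █
    (3,6)@(7, 13): e=[-20,20,30] → ·
    (2,7)@(5, 15): e=[20,-8,18] → ·
    (3,8)@(7, 17): e=[0,0,30] → ·  [on edge]
  covered (3 px):
    · · · ·
    · · · ·
    · · · ·
    · █ · ·
    · █ · ·
    · · · ·
    · · █ ·
    · · · ·
    · · · ·

Answer: "outside"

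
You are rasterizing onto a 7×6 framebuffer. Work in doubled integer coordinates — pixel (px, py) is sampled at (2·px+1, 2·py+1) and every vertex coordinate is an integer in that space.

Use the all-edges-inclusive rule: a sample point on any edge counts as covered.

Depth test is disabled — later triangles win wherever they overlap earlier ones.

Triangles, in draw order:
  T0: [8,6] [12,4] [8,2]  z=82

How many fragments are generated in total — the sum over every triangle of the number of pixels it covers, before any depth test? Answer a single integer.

T0:
  2·area = 16  (B↔C swapped to make it positive)
  edge (8, 6)→(8, 2): d=(0,-4) inclusive
  edge (8, 2)→(12, 4): d=(4,2) inclusive
  edge (12, 4)→(8, 6): d=(-4,2) inclusive
    (4,1)@(9, 3): e=[4,2,10] → #
    (5,1)@(11, 3): e=[12,-2,6] → ·
    (4,2)@(9, 5): e=[4,10,2] → #
    (5,2)@(11, 5): e=[12,6,-2] → ·
    (4,3)@(9, 7): e=[4,18,-6] → ·
  covered (2 px):
    · · · · · · ·
    · · · · # · ·
    · · · · # · ·
    · · · · · · ·
    · · · · · · ·
    · · · · · · ·

Result: 2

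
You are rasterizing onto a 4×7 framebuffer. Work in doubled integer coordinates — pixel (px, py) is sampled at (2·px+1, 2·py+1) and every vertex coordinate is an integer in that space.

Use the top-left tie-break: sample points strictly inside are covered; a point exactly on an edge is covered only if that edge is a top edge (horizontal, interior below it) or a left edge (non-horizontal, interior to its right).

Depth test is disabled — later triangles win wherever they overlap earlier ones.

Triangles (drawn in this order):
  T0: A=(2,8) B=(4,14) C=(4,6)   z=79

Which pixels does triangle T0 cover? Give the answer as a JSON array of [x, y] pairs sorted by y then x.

T0:
  2·area = 16  (B↔C swapped to make it positive)
  edge (2, 8)→(4, 6): d=(2,-2) top-left  bias=+0
  edge (4, 6)→(4, 14): d=(0,8) right/bottom  bias=-1
  edge (4, 14)→(2, 8): d=(-2,-6) top-left  bias=+0
    (3,1)@(7, 3): e=[0,-24,40] → ·  [on edge]
    (0,2)@(1, 5): e=[-8,24,0] → ·  [on edge]
    (2,2)@(5, 5): e=[0,-8,24] → ·  [on edge]
    (1,3)@(3, 7): e=[0,8,8] → █  [on edge]
    (2,3)@(5, 7): e=[4,-8,20] → ·
    (0,4)@(1, 9): e=[0,24,-8] → ·  [on edge]
    (1,4)@(3, 9): e=[4,8,4] → █
    (2,4)@(5, 9): e=[8,-8,16] → ·
    (1,5)@(3, 11): e=[8,8,0] → █  [on edge]
    (2,5)@(5, 11): e=[12,-8,12] → ·
    (1,6)@(3, 13): e=[12,8,-4] → ·
  covered (3 px):
    · · · ·
    · · · ·
    · · · ·
    · █ · ·
    · █ · ·
    · █ · ·
    · · · ·

Final: [[1,3],[1,4],[1,5]]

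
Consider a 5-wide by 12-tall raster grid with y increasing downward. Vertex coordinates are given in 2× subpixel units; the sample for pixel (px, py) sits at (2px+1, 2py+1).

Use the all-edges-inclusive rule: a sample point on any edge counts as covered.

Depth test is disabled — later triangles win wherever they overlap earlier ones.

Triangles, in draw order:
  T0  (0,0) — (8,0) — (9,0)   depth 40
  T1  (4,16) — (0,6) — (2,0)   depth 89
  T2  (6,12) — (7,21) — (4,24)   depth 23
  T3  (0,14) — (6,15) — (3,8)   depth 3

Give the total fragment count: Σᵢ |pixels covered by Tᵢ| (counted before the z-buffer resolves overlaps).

T0:
  degenerate (2·area = 0) — covers nothing
T1:
  2·area = 44
  edge (4, 16)→(0, 6): d=(-4,-10) inclusive
  edge (0, 6)→(2, 0): d=(2,-6) inclusive
  edge (2, 0)→(4, 16): d=(2,16) inclusive
    (0,1)@(1, 3): e=[22,0,22] → █  [on edge]
    (1,1)@(3, 3): e=[42,12,-10] → ·
    (0,2)@(1, 5): e=[14,4,26] → █
    (1,2)@(3, 5): e=[34,16,-6] → ·
    (0,3)@(1, 7): e=[6,8,30] → █
    (1,3)@(3, 7): e=[26,20,-2] → ·
    (0,4)@(1, 9): e=[-2,12,34] → ·
    (1,4)@(3, 9): e=[18,24,2] → █
    (2,4)@(5, 9): e=[38,36,-30] → ·
    (1,5)@(3, 11): e=[10,28,6] → █
    (2,5)@(5, 11): e=[30,40,-26] → ·
    (1,6)@(3, 13): e=[2,32,10] → █
  covered (6 px):
    · · · · ·
    █ · · · ·
    █ · · · ·
    █ · · · ·
    · █ · · ·
    · █ · · ·
    · █ · · ·
    · · · · ·
    · · · · ·
    · · · · ·
    · · · · ·
    · · · · ·
T2:
  2·area = 30
  edge (6, 12)→(7, 21): d=(1,9) inclusive
  edge (7, 21)→(4, 24): d=(-3,3) inclusive
  edge (4, 24)→(6, 12): d=(2,-12) inclusive
    (2,1)@(5, 3): e=[0,60,-30] → ·  [on edge]
    (2,9)@(5, 19): e=[16,12,2] → █
    (3,9)@(7, 19): e=[-2,6,26] → ·
    (4,9)@(9, 19): e=[-20,0,50] → ·  [on edge]
    (2,10)@(5, 21): e=[18,6,6] → █
    (3,10)@(7, 21): e=[0,0,30] → █  [on edge]
    (4,10)@(9, 21): e=[-18,-6,54] → ·
    (2,11)@(5, 23): e=[20,0,10] → █  [on edge]
    (3,11)@(7, 23): e=[2,-6,34] → ·
  covered (4 px):
    · · · · ·
    · · · · ·
    · · · · ·
    · · · · ·
    · · · · ·
    · · · · ·
    · · · · ·
    · · · · ·
    · · · · ·
    · · █ · ·
    · · █ █ ·
    · · █ · ·
T3:
  2·area = 39  (B↔C swapped to make it positive)
  edge (0, 14)→(3, 8): d=(3,-6) inclusive
  edge (3, 8)→(6, 15): d=(3,7) inclusive
  edge (6, 15)→(0, 14): d=(-6,-1) inclusive
    (1,4)@(3, 9): e=[3,3,33] → █
    (2,4)@(5, 9): e=[15,-11,35] → ·
    (1,5)@(3, 11): e=[9,9,21] → █
    (2,5)@(5, 11): e=[21,-5,23] → ·
    (0,6)@(1, 13): e=[3,29,7] → █
    (2,6)@(5, 13): e=[27,1,11] → █
    (3,6)@(7, 13): e=[39,-13,13] → ·
    (0,7)@(1, 15): e=[9,35,-5] → ·
    (1,7)@(3, 15): e=[21,21,-3] → ·
    (2,7)@(5, 15): e=[33,7,-1] → ·
  covered (5 px):
    · · · · ·
    · · · · ·
    · · · · ·
    · · · · ·
    · █ · · ·
    · █ · · ·
    █ █ █ · ·
    · · · · ·
    · · · · ·
    · · · · ·
    · · · · ·
    · · · · ·

Final: 15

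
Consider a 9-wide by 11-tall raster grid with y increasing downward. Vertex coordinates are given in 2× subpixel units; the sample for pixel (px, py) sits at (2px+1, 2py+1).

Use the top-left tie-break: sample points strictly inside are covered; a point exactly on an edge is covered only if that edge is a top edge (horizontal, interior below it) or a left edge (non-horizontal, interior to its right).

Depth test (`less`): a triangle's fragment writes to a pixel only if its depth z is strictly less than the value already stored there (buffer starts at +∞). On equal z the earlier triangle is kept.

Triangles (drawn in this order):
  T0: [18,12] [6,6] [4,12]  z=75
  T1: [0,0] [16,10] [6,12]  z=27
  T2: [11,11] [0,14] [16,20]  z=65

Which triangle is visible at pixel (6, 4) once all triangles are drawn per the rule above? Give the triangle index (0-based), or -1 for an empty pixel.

T0:
  2·area = 84  (B↔C swapped to make it positive)
  edge (18, 12)→(4, 12): d=(-14,0) right/bottom  bias=-1
  edge (4, 12)→(6, 6): d=(2,-6) top-left  bias=+0
  edge (6, 6)→(18, 12): d=(12,6) right/bottom  bias=-1
    (3,1)@(7, 3): e=[126,0,-42] → ·  [on edge]
    (3,3)@(7, 7): e=[70,8,6] → █
    (4,3)@(9, 7): e=[70,20,-6] → ·
    (2,4)@(5, 9): e=[42,0,42] → █  [on edge]
    (4,4)@(9, 9): e=[42,24,18] → █
    (5,4)@(11, 9): e=[42,36,6] → █
    (6,4)@(13, 9): e=[42,48,-6] → ·
    (2,5)@(5, 11): e=[14,4,66] → █
    (6,5)@(13, 11): e=[14,52,18] → █
    (7,5)@(15, 11): e=[14,64,6] → █
    (8,5)@(17, 11): e=[14,76,-6] → ·
    (2,6)@(5, 13): e=[-14,8,90] → ·
    (1,7)@(3, 15): e=[-42,0,126] → ·  [on edge]
    (0,10)@(1, 21): e=[-126,0,210] → ·  [on edge]
  covered (11 px):
    · · · · · · · · ·
    · · · · · · · · ·
    · · · · · · · · ·
    · · · █ · · · · ·
    · · █ █ █ █ · · ·
    · · █ █ █ █ █ █ ·
    · · · · · · · · ·
    · · · · · · · · ·
    · · · · · · · · ·
    · · · · · · · · ·
    · · · · · · · · ·
T1:
  2·area = 132
  edge (0, 0)→(16, 10): d=(16,10) right/bottom  bias=-1
  edge (16, 10)→(6, 12): d=(-10,2) right/bottom  bias=-1
  edge (6, 12)→(0, 0): d=(-6,-12) top-left  bias=+0
    (0,0)@(1, 1): e=[6,120,6] → █
    (1,0)@(3, 1): e=[-14,116,30] → ·
    (0,1)@(1, 3): e=[38,100,-6] → ·
    (1,1)@(3, 3): e=[18,96,18] → █
    (2,1)@(5, 3): e=[-2,92,42] → ·
    (1,2)@(3, 5): e=[50,76,6] → █
    (2,2)@(5, 5): e=[30,72,30] → █
    (3,2)@(7, 5): e=[10,68,54] → █
    (4,2)@(9, 5): e=[-10,64,78] → ·
    (1,3)@(3, 7): e=[82,56,-6] → ·
    (2,3)@(5, 7): e=[62,52,18] → █
    (4,3)@(9, 7): e=[22,44,66] → █
    (5,5)@(11, 11): e=[66,0,66] → ·  [on edge]
    (0,6)@(1, 13): e=[198,0,-66] → ·  [on edge]
  covered (16 px):
    █ · · · · · · · ·
    · █ · · · · · · ·
    · █ █ █ · · · · ·
    · · █ █ █ █ · · ·
    · · █ █ █ █ █ · ·
    · · · █ █ · · · ·
    · · · · · · · · ·
    · · · · · · · · ·
    · · · · · · · · ·
    · · · · · · · · ·
    · · · · · · · · ·
T2:
  2·area = 114  (B↔C swapped to make it positive)
  edge (11, 11)→(16, 20): d=(5,9) right/bottom  bias=-1
  edge (16, 20)→(0, 14): d=(-16,-6) top-left  bias=+0
  edge (0, 14)→(11, 11): d=(11,-3) top-left  bias=+0
    (5,5)@(11, 11): e=[0,114,0] → ·  [on edge]
    (2,6)@(5, 13): e=[64,46,4] → █
    (3,6)@(7, 13): e=[46,58,10] → █
    (4,6)@(9, 13): e=[28,70,16] → █
    (5,6)@(11, 13): e=[10,82,22] → █
    (6,6)@(13, 13): e=[-8,94,28] → ·
    (1,7)@(3, 15): e=[92,2,20] → █
    (6,7)@(13, 15): e=[2,62,50] → █
    (7,7)@(15, 15): e=[-16,74,56] → ·
    (1,8)@(3, 17): e=[102,-30,42] → ·
    (2,8)@(5, 17): e=[84,-18,48] → ·
    (3,8)@(7, 17): e=[66,-6,54] → ·
  covered (14 px):
    · · · · · · · · ·
    · · · · · · · · ·
    · · · · · · · · ·
    · · · · · · · · ·
    · · · · · · · · ·
    · · · · · · · · ·
    · · █ █ █ █ · · ·
    · █ █ █ █ █ █ · ·
    · · · · █ █ █ · ·
    · · · · · · · █ ·
    · · · · · · · · ·

Z-buffer (winner per pixel, '.' = empty):
  1 . . . . . . . .
  . 1 . . . . . . .
  . 1 1 1 . . . . .
  . . 1 1 1 1 . . .
  . . 1 1 1 1 1 . .
  . . 0 1 1 0 0 0 .
  . . 2 2 2 2 . . .
  . 2 2 2 2 2 2 . .
  . . . . 2 2 2 . .
  . . . . . . . 2 .
  . . . . . . . . .

Answer: 1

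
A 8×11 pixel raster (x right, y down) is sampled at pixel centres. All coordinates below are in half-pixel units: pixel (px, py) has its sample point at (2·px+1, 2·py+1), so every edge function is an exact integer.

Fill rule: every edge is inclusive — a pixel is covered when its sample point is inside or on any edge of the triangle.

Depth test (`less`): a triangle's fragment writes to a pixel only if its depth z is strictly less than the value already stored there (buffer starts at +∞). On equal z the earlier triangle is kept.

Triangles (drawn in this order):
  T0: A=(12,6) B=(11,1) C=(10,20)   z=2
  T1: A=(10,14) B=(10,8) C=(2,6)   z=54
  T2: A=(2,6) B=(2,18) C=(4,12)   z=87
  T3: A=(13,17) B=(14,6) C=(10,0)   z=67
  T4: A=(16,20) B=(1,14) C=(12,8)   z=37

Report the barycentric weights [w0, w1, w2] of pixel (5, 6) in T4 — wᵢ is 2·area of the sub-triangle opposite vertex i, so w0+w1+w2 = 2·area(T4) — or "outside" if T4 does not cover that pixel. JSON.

T0:
  2·area = 24  (B↔C swapped to make it positive)
  edge (12, 6)→(10, 20): d=(-2,14) inclusive
  edge (10, 20)→(11, 1): d=(1,-19) inclusive
  edge (11, 1)→(12, 6): d=(1,5) inclusive
    (5,0)@(11, 1): e=[24,0,0] → X  [on edge]
    (6,0)@(13, 1): e=[-4,38,-10] → .
    (5,1)@(11, 3): e=[20,2,2] → X
    (6,1)@(13, 3): e=[-8,40,-8] → .
    (5,2)@(11, 5): e=[16,4,4] → X
    (6,2)@(13, 5): e=[-12,42,-6] → .
    (5,3)@(11, 7): e=[12,6,6] → X
    (6,3)@(13, 7): e=[-16,44,-4] → .
    (5,4)@(11, 9): e=[8,8,8] → X
    (6,4)@(13, 9): e=[-20,46,-2] → .
    (5,5)@(11, 11): e=[4,10,10] → X
    (6,5)@(13, 11): e=[-24,48,0] → .  [on edge]
    (5,6)@(11, 13): e=[0,12,12] → X  [on edge]
    (7,10)@(15, 21): e=[-72,96,0] → .  [on edge]
  covered (7 px):
    . . . . . X . .
    . . . . . X . .
    . . . . . X . .
    . . . . . X . .
    . . . . . X . .
    . . . . . X . .
    . . . . . X . .
    . . . . . . . .
    . . . . . . . .
    . . . . . . . .
    . . . . . . . .
T1:
  2·area = 48  (B↔C swapped to make it positive)
  edge (10, 14)→(2, 6): d=(-8,-8) inclusive
  edge (2, 6)→(10, 8): d=(8,2) inclusive
  edge (10, 8)→(10, 14): d=(0,6) inclusive
    (0,2)@(1, 5): e=[0,-6,54] → .  [on edge]
    (1,3)@(3, 7): e=[0,6,42] → X  [on edge]
    (2,3)@(5, 7): e=[16,2,30] → X
    (3,3)@(7, 7): e=[32,-2,18] → .
    (1,4)@(3, 9): e=[-16,22,42] → .
    (2,4)@(5, 9): e=[0,18,30] → X  [on edge]
    (3,4)@(7, 9): e=[16,14,18] → X
    (4,4)@(9, 9): e=[32,10,6] → X
    (5,4)@(11, 9): e=[48,6,-6] → .
    (2,5)@(5, 11): e=[-16,34,30] → .
    (3,5)@(7, 11): e=[0,30,18] → X  [on edge]
    (5,5)@(11, 11): e=[32,22,-6] → .
    (4,6)@(9, 13): e=[0,42,6] → X  [on edge]
    (5,7)@(11, 15): e=[0,54,-6] → .  [on edge]
    (6,8)@(13, 17): e=[0,66,-18] → .  [on edge]
    (7,9)@(15, 19): e=[0,78,-30] → .  [on edge]
  covered (8 px):
    . . . . . . . .
    . . . . . . . .
    . . . . . . . .
    . X X . . . . .
    . . X X X . . .
    . . . X X . . .
    . . . . X . . .
    . . . . . . . .
    . . . . . . . .
    . . . . . . . .
    . . . . . . . .
T2:
  2·area = 24  (B↔C swapped to make it positive)
  edge (2, 6)→(4, 12): d=(2,6) inclusive
  edge (4, 12)→(2, 18): d=(-2,6) inclusive
  edge (2, 18)→(2, 6): d=(0,-12) inclusive
    (0,1)@(1, 3): e=[0,36,-12] → .  [on edge]
    (3,1)@(7, 3): e=[-36,0,60] → .  [on edge]
    (1,4)@(3, 9): e=[0,12,12] → X  [on edge]
    (2,4)@(5, 9): e=[-12,0,36] → .  [on edge]
    (1,5)@(3, 11): e=[4,8,12] → X
    (2,5)@(5, 11): e=[-8,-4,36] → .
    (1,6)@(3, 13): e=[8,4,12] → X
    (2,6)@(5, 13): e=[-4,-8,36] → .
    (1,7)@(3, 15): e=[12,0,12] → X  [on edge]
    (2,7)@(5, 15): e=[0,-12,36] → .  [on edge]
    (1,8)@(3, 17): e=[16,-4,12] → .
    (0,10)@(1, 21): e=[36,0,-12] → .  [on edge]
    (3,10)@(7, 21): e=[0,-36,60] → .  [on edge]
  covered (4 px):
    . . . . . . . .
    . . . . . . . .
    . . . . . . . .
    . . . . . . . .
    . X . . . . . .
    . X . . . . . .
    . X . . . . . .
    . X . . . . . .
    . . . . . . . .
    . . . . . . . .
    . . . . . . . .
T3:
  2·area = 50  (B↔C swapped to make it positive)
  edge (13, 17)→(10, 0): d=(-3,-17) inclusive
  edge (10, 0)→(14, 6): d=(4,6) inclusive
  edge (14, 6)→(13, 17): d=(-1,11) inclusive
    (5,1)@(11, 3): e=[8,6,36] → X
    (6,1)@(13, 3): e=[42,-6,14] → .
    (5,2)@(11, 5): e=[2,14,34] → X
    (6,2)@(13, 5): e=[36,2,12] → X
    (7,2)@(15, 5): e=[70,-10,-10] → .
    (5,3)@(11, 7): e=[-4,22,32] → .
    (6,3)@(13, 7): e=[30,10,10] → X
    (7,3)@(15, 7): e=[64,-2,-12] → .
    (6,4)@(13, 9): e=[24,18,8] → X
    (7,4)@(15, 9): e=[58,6,-14] → .
    (6,5)@(13, 11): e=[18,26,6] → X
    (7,5)@(15, 11): e=[52,14,-16] → .
    (6,8)@(13, 17): e=[0,50,0] → X  [on edge]
  covered (9 px):
    . . . . . . . .
    . . . . . X . .
    . . . . . X X .
    . . . . . . X .
    . . . . . . X .
    . . . . . . X .
    . . . . . . X .
    . . . . . . X .
    . . . . . . X .
    . . . . . . . .
    . . . . . . . .
T4:
  2·area = 156
  edge (16, 20)→(1, 14): d=(-15,-6) inclusive
  edge (1, 14)→(12, 8): d=(11,-6) inclusive
  edge (12, 8)→(16, 20): d=(4,12) inclusive
    (5,2)@(11, 5): e=[195,-39,0] → .  [on edge]
    (5,4)@(11, 9): e=[135,5,16] → X
    (6,4)@(13, 9): e=[147,17,-8] → .
    (3,5)@(7, 11): e=[81,3,72] → X
    (4,5)@(9, 11): e=[93,15,48] → X
    (6,5)@(13, 11): e=[117,39,0] → X  [on edge]
    (7,5)@(15, 11): e=[129,51,-24] → .
    (1,6)@(3, 13): e=[27,1,128] → X
    (2,6)@(5, 13): e=[39,13,104] → X
    (7,6)@(15, 13): e=[99,73,-16] → .
    (1,7)@(3, 15): e=[-3,23,136] → .
    (2,7)@(5, 15): e=[9,35,112] → X
    (7,8)@(15, 17): e=[39,117,0] → X  [on edge]
  covered (21 px):
    . . . . . . . .
    . . . . . . . .
    . . . . . . . .
    . . . . . . . .
    . . . . . X . .
    . . . X X X X .
    . X X X X X X .
    . . X X X X X .
    . . . . X X X X
    . . . . . . . X
    . . . . . . . .

Final: [49,32,75]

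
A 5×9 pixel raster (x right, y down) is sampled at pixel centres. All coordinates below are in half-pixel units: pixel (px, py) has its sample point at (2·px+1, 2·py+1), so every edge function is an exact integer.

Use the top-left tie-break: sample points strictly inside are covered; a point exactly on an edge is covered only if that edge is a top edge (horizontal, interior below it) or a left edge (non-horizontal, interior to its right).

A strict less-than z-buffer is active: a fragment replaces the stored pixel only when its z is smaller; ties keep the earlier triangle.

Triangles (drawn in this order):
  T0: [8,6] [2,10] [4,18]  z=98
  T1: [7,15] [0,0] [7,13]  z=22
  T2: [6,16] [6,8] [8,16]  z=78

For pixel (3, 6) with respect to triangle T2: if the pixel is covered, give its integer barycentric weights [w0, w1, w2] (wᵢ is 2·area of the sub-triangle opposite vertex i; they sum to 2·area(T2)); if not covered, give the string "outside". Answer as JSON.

T0:
  2·area = 56  (B↔C swapped to make it positive)
  edge (8, 6)→(4, 18): d=(-4,12) right/bottom  bias=-1
  edge (4, 18)→(2, 10): d=(-2,-8) top-left  bias=+0
  edge (2, 10)→(8, 6): d=(6,-4) top-left  bias=+0
    (4,1)@(9, 3): e=[0,70,-14] → .  [on edge]
    (3,3)@(7, 7): e=[8,46,2] → X
    (4,3)@(9, 7): e=[-16,62,10] → .
    (2,4)@(5, 9): e=[24,26,6] → X
    (3,4)@(7, 9): e=[0,42,14] → .  [on edge]
    (1,5)@(3, 11): e=[40,6,10] → X
    (3,5)@(7, 11): e=[-8,38,26] → .
    (1,6)@(3, 13): e=[32,2,22] → X
    (3,6)@(7, 13): e=[-16,34,38] → .
    (1,7)@(3, 15): e=[24,-2,34] → .
    (2,7)@(5, 15): e=[0,14,42] → .  [on edge]
  covered (6 px):
    . . . . .
    . . . . .
    . . . . .
    . . . X .
    . . X . .
    . X X . .
    . X X . .
    . . . . .
    . . . . .
T1:
  2·area = 14
  edge (7, 15)→(0, 0): d=(-7,-15) top-left  bias=+0
  edge (0, 0)→(7, 13): d=(7,13) right/bottom  bias=-1
  edge (7, 13)→(7, 15): d=(0,2) right/bottom  bias=-1
    (3,0)@(7, 1): e=[98,-84,0] → .  [on edge]
    (3,1)@(7, 3): e=[84,-70,0] → .  [on edge]
    (3,2)@(7, 5): e=[70,-56,0] → .  [on edge]
    (3,3)@(7, 7): e=[56,-42,0] → .  [on edge]
    (3,4)@(7, 9): e=[42,-28,0] → .  [on edge]
    (3,5)@(7, 11): e=[28,-14,0] → .  [on edge]
    (3,6)@(7, 13): e=[14,0,0] → .  [on edge]
    (3,7)@(7, 15): e=[0,14,0] → .  [on edge]
    (3,8)@(7, 17): e=[-14,28,0] → .  [on edge]
  covered (0 px):
    . . . . .
    . . . . .
    . . . . .
    . . . . .
    . . . . .
    . . . . .
    . . . . .
    . . . . .
    . . . . .
T2:
  2·area = 16
  edge (6, 16)→(6, 8): d=(0,-8) top-left  bias=+0
  edge (6, 8)→(8, 16): d=(2,8) right/bottom  bias=-1
  edge (8, 16)→(6, 16): d=(-2,0) right/bottom  bias=-1
    (3,6)@(7, 13): e=[8,2,6] → X
    (4,6)@(9, 13): e=[24,-14,6] → .
    (3,7)@(7, 15): e=[8,6,2] → X
    (4,7)@(9, 15): e=[24,-10,2] → .
    (3,8)@(7, 17): e=[8,10,-2] → .
  covered (2 px):
    . . . . .
    . . . . .
    . . . . .
    . . . . .
    . . . . .
    . . . . .
    . . . X .
    . . . X .
    . . . . .

Result: [2,6,8]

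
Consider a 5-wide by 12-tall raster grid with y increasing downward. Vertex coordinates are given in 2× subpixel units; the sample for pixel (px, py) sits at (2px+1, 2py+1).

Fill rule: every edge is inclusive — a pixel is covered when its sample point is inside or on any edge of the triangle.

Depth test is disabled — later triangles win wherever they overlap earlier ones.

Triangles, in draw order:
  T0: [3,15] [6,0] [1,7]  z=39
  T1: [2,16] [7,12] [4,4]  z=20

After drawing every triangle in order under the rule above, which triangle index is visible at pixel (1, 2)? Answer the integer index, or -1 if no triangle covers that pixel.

T0:
  2·area = 54  (B↔C swapped to make it positive)
  edge (3, 15)→(1, 7): d=(-2,-8) inclusive
  edge (1, 7)→(6, 0): d=(5,-7) inclusive
  edge (6, 0)→(3, 15): d=(-3,15) inclusive
    (2,1)@(5, 3): e=[40,8,6] → █
    (3,1)@(7, 3): e=[56,22,-24] → ·
    (1,2)@(3, 5): e=[20,4,30] → █
    (2,2)@(5, 5): e=[36,18,0] → █  [on edge]
    (3,2)@(7, 5): e=[52,32,-30] → ·
    (0,3)@(1, 7): e=[0,0,54] → █  [on edge]
    (2,3)@(5, 7): e=[32,28,-6] → ·
    (0,4)@(1, 9): e=[-4,10,48] → ·
    (1,4)@(3, 9): e=[12,24,18] → █
    (2,4)@(5, 9): e=[28,38,-12] → ·
    (1,5)@(3, 11): e=[8,34,12] → █
    (2,5)@(5, 11): e=[24,48,-18] → ·
    (1,7)@(3, 15): e=[0,54,0] → █  [on edge]
    (2,11)@(5, 23): e=[0,108,-54] → ·  [on edge]
  covered (9 px):
    · · · · ·
    · · █ · ·
    · █ █ · ·
    █ █ · · ·
    · █ · · ·
    · █ · · ·
    · █ · · ·
    · █ · · ·
    · · · · ·
    · · · · ·
    · · · · ·
    · · · · ·
T1:
  2·area = 52  (B↔C swapped to make it positive)
  edge (2, 16)→(4, 4): d=(2,-12) inclusive
  edge (4, 4)→(7, 12): d=(3,8) inclusive
  edge (7, 12)→(2, 16): d=(-5,4) inclusive
    (2,3)@(5, 7): e=[18,1,33] → █
    (3,3)@(7, 7): e=[42,-15,25] → ·
    (2,4)@(5, 9): e=[22,7,23] → █
    (3,4)@(7, 9): e=[46,-9,15] → ·
    (1,5)@(3, 11): e=[2,29,21] → █
    (3,5)@(7, 11): e=[50,-3,5] → ·
    (1,6)@(3, 13): e=[6,35,11] → █
    (3,6)@(7, 13): e=[54,3,-5] → ·
    (1,7)@(3, 15): e=[10,41,1] → █
    (2,7)@(5, 15): e=[34,25,-7] → ·
    (1,8)@(3, 17): e=[14,47,-9] → ·
  covered (7 px):
    · · · · ·
    · · · · ·
    · · · · ·
    · · █ · ·
    · · █ · ·
    · █ █ · ·
    · █ █ · ·
    · █ · · ·
    · · · · ·
    · · · · ·
    · · · · ·
    · · · · ·

Z-buffer (winner per pixel, '.' = empty):
  . . . . .
  . . 0 . .
  . 0 0 . .
  0 0 1 . .
  . 0 1 . .
  . 1 1 . .
  . 1 1 . .
  . 1 . . .
  . . . . .
  . . . . .
  . . . . .
  . . . . .

Result: 0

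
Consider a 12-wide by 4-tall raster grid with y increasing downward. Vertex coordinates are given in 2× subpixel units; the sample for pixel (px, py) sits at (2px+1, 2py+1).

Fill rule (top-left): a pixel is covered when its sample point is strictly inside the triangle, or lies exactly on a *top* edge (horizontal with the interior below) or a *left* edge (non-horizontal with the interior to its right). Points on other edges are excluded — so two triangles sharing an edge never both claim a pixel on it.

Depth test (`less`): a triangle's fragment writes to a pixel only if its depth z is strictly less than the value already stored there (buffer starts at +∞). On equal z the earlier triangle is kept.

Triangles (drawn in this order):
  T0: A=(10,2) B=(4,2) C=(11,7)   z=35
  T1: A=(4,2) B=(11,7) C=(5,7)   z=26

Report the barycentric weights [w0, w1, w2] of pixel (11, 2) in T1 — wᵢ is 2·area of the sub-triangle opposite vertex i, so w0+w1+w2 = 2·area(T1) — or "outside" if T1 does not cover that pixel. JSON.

T0:
  2·area = 30  (B↔C swapped to make it positive)
  edge (10, 2)→(11, 7): d=(1,5) right/bottom  bias=-1
  edge (11, 7)→(4, 2): d=(-7,-5) top-left  bias=+0
  edge (4, 2)→(10, 2): d=(6,0) top-left  bias=+0
    (3,1)@(7, 3): e=[16,8,6] → #
    (4,1)@(9, 3): e=[6,18,6] → #
    (5,1)@(11, 3): e=[-4,28,6] → ·
    (3,2)@(7, 5): e=[18,-6,18] → ·
    (4,2)@(9, 5): e=[8,4,18] → #
    (5,2)@(11, 5): e=[-2,14,18] → ·
    (4,3)@(9, 7): e=[10,-10,30] → ·
    (5,3)@(11, 7): e=[0,0,30] → ·  [on edge]
  covered (3 px):
    · · · · · · · · · · · ·
    · · · # # · · · · · · ·
    · · · · # · · · · · · ·
    · · · · · · · · · · · ·
T1:
  2·area = 30
  edge (4, 2)→(11, 7): d=(7,5) right/bottom  bias=-1
  edge (11, 7)→(5, 7): d=(-6,0) right/bottom  bias=-1
  edge (5, 7)→(4, 2): d=(-1,-5) top-left  bias=+0
    (2,1)@(5, 3): e=[2,24,4] → #
    (3,1)@(7, 3): e=[-8,24,14] → ·
    (2,2)@(5, 5): e=[16,12,2] → #
    (3,2)@(7, 5): e=[6,12,12] → #
    (4,2)@(9, 5): e=[-4,12,22] → ·
    (0,3)@(1, 7): e=[50,0,-20] → ·  [on edge]
    (1,3)@(3, 7): e=[40,0,-10] → ·  [on edge]
    (2,3)@(5, 7): e=[30,0,0] → ·  [on edge]
    (3,3)@(7, 7): e=[20,0,10] → ·  [on edge]
    (4,3)@(9, 7): e=[10,0,20] → ·  [on edge]
    (5,3)@(11, 7): e=[0,0,30] → ·  [on edge]
    (6,3)@(13, 7): e=[-10,0,40] → ·  [on edge]
    (7,3)@(15, 7): e=[-20,0,50] → ·  [on edge]
    (8,3)@(17, 7): e=[-30,0,60] → ·  [on edge]
    (9,3)@(19, 7): e=[-40,0,70] → ·  [on edge]
    (10,3)@(21, 7): e=[-50,0,80] → ·  [on edge]
    (11,3)@(23, 7): e=[-60,0,90] → ·  [on edge]
  covered (3 px):
    · · · · · · · · · · · ·
    · · # · · · · · · · · ·
    · · # # · · · · · · · ·
    · · · · · · · · · · · ·

Result: "outside"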